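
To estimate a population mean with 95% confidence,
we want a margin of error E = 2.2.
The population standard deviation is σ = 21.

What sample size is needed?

Answer: n = 351

Derivation:
z_0.025 = 1.960
n = (z×σ/E)² = (1.960×21/2.2)²
n = 350.0301
Round up: n = 351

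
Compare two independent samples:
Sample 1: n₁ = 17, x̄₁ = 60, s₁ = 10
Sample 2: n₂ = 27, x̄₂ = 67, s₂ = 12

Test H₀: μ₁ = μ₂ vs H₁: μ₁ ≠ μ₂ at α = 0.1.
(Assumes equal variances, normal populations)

Pooled variance: s²_p = [16×10² + 26×12²]/(42) = 127.2381
s_p = 11.2800
SE = s_p×√(1/n₁ + 1/n₂) = 11.2800×√(1/17 + 1/27) = 3.4924
t = (x̄₁ - x̄₂)/SE = (60 - 67)/3.4924 = -2.0044
df = 42, t-critical = ±1.682
Decision: reject H₀

Answer: t = -2.0044, reject H₀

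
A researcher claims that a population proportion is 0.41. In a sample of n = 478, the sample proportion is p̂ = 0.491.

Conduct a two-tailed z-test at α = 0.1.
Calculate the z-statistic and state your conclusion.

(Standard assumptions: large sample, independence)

H₀: p = 0.41, H₁: p ≠ 0.41
Standard error: SE = √(p₀(1-p₀)/n) = √(0.41×0.59/478) = 0.022496
z-statistic: z = (p̂ - p₀)/SE = (0.491 - 0.41)/0.022496 = 3.6006
Critical value: z_0.05 = ±1.645
p-value = 0.0003
Decision: reject H₀ at α = 0.1

Answer: z = 3.6006, reject H₀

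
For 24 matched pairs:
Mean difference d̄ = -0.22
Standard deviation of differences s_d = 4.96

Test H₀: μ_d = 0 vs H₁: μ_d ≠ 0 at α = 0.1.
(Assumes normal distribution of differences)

Answer: t = -0.2173, fail to reject H₀

Derivation:
df = n - 1 = 23
SE = s_d/√n = 4.96/√24 = 1.0125
t = d̄/SE = -0.22/1.0125 = -0.2173
Critical value: t_{0.05,23} = ±1.714
p-value ≈ 0.8299
Decision: fail to reject H₀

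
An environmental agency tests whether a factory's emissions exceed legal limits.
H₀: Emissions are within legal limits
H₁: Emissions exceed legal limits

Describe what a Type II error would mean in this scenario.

Type I error: rejecting H₀ when it is actually true (false positive).
Type II error: failing to reject H₀ when H₁ is actually true (false negative).

Answer: Failing to cite a factory whose emissions actually exceed the limit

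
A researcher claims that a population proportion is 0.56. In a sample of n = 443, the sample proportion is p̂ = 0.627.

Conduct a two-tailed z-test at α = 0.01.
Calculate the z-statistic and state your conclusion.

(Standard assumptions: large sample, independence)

H₀: p = 0.56, H₁: p ≠ 0.56
Standard error: SE = √(p₀(1-p₀)/n) = √(0.56×0.44/443) = 0.023584
z-statistic: z = (p̂ - p₀)/SE = (0.627 - 0.56)/0.023584 = 2.8409
Critical value: z_0.005 = ±2.576
p-value = 0.0045
Decision: reject H₀ at α = 0.01

Answer: z = 2.8409, reject H₀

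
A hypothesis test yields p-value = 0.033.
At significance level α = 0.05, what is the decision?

Answer: reject H₀

Derivation:
Compare p-value to α:
0.033 < 0.05
Decision: reject H₀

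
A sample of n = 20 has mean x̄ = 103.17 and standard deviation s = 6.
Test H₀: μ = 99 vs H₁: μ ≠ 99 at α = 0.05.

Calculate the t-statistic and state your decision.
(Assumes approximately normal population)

df = n - 1 = 19
SE = s/√n = 6/√20 = 1.3416
t = (x̄ - μ₀)/SE = (103.17 - 99)/1.3416 = 3.1082
Critical value: t_{0.025,19} = ±2.093
p-value ≈ 0.0058
Decision: reject H₀

Answer: t = 3.1082, reject H₀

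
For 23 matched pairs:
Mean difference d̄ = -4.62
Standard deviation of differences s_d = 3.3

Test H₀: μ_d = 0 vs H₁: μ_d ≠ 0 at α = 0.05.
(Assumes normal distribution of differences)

df = n - 1 = 22
SE = s_d/√n = 3.3/√23 = 0.6881
t = d̄/SE = -4.62/0.6881 = -6.7141
Critical value: t_{0.025,22} = ±2.074
p-value < 0.0001
Decision: reject H₀

Answer: t = -6.7141, reject H₀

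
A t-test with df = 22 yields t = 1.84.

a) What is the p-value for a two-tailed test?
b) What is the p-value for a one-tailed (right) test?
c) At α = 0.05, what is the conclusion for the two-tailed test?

Using t-distribution with df = 22:
a) Two-tailed: p = 2×P(T > 1.84) = 0.0793
b) One-tailed: p = P(T > 1.84) = 0.0397
c) 0.0793 ≥ 0.05, fail to reject H₀

Answer: a) 0.0793, b) 0.0397, c) fail to reject H₀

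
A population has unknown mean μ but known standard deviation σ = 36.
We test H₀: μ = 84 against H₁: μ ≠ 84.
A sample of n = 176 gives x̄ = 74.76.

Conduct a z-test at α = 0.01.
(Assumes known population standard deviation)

Standard error: SE = σ/√n = 36/√176 = 2.7136
z-statistic: z = (x̄ - μ₀)/SE = (74.76 - 84)/2.7136 = -3.4051
Critical value: ±2.576
p-value = 0.0007
Decision: reject H₀

Answer: z = -3.4051, reject H₀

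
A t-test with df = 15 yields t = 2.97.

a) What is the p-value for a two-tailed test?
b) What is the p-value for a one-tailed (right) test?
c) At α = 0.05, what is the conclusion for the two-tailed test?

Answer: a) 0.0095, b) 0.0048, c) reject H₀

Derivation:
Using t-distribution with df = 15:
a) Two-tailed: p = 2×P(T > 2.97) = 0.0095
b) One-tailed: p = P(T > 2.97) = 0.0048
c) 0.0095 < 0.05, reject H₀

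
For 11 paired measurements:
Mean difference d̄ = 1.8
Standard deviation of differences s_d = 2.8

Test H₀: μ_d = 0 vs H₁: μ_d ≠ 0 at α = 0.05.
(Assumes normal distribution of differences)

df = n - 1 = 10
SE = s_d/√n = 2.8/√11 = 0.8442
t = d̄/SE = 1.8/0.8442 = 2.1322
Critical value: t_{0.025,10} = ±2.228
p-value ≈ 0.0588
Decision: fail to reject H₀

Answer: t = 2.1322, fail to reject H₀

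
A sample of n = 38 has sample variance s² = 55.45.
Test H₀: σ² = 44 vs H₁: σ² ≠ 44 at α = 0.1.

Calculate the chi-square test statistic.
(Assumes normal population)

Answer: χ² = 46.6284, fail to reject H₀

Derivation:
df = n - 1 = 37
χ² = (n-1)s²/σ₀² = 37×55.45/44 = 46.6284
Critical values: χ²_{0.95,37} = 24.075, χ²_{0.05,37} = 52.192
Rejection region: χ² < 24.075 or χ² > 52.192
Decision: fail to reject H₀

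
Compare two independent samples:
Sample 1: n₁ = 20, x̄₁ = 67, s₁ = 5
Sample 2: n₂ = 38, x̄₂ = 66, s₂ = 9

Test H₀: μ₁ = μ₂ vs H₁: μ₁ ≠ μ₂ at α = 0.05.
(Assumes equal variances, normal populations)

Answer: t = 0.4597, fail to reject H₀

Derivation:
Pooled variance: s²_p = [19×5² + 37×9²]/(56) = 62.0000
s_p = 7.8740
SE = s_p×√(1/n₁ + 1/n₂) = 7.8740×√(1/20 + 1/38) = 2.1752
t = (x̄₁ - x̄₂)/SE = (67 - 66)/2.1752 = 0.4597
df = 56, t-critical = ±2.003
Decision: fail to reject H₀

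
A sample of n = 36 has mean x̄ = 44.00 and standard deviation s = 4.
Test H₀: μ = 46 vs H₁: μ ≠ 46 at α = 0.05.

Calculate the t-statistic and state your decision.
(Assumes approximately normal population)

df = n - 1 = 35
SE = s/√n = 4/√36 = 0.6667
t = (x̄ - μ₀)/SE = (44.00 - 46)/0.6667 = -2.9999
Critical value: t_{0.025,35} = ±2.030
p-value ≈ 0.0050
Decision: reject H₀

Answer: t = -2.9999, reject H₀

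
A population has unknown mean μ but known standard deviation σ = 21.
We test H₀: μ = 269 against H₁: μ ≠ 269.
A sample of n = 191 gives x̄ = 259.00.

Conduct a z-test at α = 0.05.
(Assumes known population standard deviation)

Standard error: SE = σ/√n = 21/√191 = 1.5195
z-statistic: z = (x̄ - μ₀)/SE = (259.00 - 269)/1.5195 = -6.5811
Critical value: ±1.960
p-value < 0.0001
Decision: reject H₀

Answer: z = -6.5811, reject H₀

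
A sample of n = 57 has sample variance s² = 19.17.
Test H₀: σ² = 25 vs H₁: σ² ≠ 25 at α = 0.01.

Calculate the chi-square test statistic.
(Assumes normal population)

df = n - 1 = 56
χ² = (n-1)s²/σ₀² = 56×19.17/25 = 42.9408
Critical values: χ²_{0.995,56} = 32.490, χ²_{0.005,56} = 86.994
Rejection region: χ² < 32.490 or χ² > 86.994
Decision: fail to reject H₀

Answer: χ² = 42.9408, fail to reject H₀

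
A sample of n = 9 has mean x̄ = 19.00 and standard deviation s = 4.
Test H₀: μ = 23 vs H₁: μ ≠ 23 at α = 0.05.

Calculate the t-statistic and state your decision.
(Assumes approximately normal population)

Answer: t = -3.0001, reject H₀

Derivation:
df = n - 1 = 8
SE = s/√n = 4/√9 = 1.3333
t = (x̄ - μ₀)/SE = (19.00 - 23)/1.3333 = -3.0001
Critical value: t_{0.025,8} = ±2.306
p-value ≈ 0.0171
Decision: reject H₀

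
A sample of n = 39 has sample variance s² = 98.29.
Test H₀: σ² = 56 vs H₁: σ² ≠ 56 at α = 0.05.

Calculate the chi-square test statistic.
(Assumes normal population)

Answer: χ² = 66.6968, reject H₀

Derivation:
df = n - 1 = 38
χ² = (n-1)s²/σ₀² = 38×98.29/56 = 66.6968
Critical values: χ²_{0.975,38} = 22.878, χ²_{0.025,38} = 56.896
Rejection region: χ² < 22.878 or χ² > 56.896
Decision: reject H₀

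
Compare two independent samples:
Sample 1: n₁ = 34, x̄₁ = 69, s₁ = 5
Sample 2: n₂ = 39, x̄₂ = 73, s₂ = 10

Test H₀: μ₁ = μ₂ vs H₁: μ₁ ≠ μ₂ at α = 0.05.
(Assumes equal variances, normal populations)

Pooled variance: s²_p = [33×5² + 38×10²]/(71) = 65.1408
s_p = 8.0710
SE = s_p×√(1/n₁ + 1/n₂) = 8.0710×√(1/34 + 1/39) = 1.8937
t = (x̄₁ - x̄₂)/SE = (69 - 73)/1.8937 = -2.1123
df = 71, t-critical = ±1.994
Decision: reject H₀

Answer: t = -2.1123, reject H₀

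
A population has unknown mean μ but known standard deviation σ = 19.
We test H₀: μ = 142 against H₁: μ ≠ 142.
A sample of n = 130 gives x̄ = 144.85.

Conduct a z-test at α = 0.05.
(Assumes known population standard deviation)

Standard error: SE = σ/√n = 19/√130 = 1.6664
z-statistic: z = (x̄ - μ₀)/SE = (144.85 - 142)/1.6664 = 1.7103
Critical value: ±1.960
p-value = 0.0872
Decision: fail to reject H₀

Answer: z = 1.7103, fail to reject H₀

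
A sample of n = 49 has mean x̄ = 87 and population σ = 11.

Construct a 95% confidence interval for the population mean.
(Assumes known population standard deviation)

Confidence level: 95%, α = 0.05
z_0.025 = 1.960
SE = σ/√n = 11/√49 = 1.5714
Margin of error = 1.960 × 1.5714 = 3.0799
CI: x̄ ± margin = 87 ± 3.0799
CI: (83.9201, 90.0799)

Answer: (83.9201, 90.0799)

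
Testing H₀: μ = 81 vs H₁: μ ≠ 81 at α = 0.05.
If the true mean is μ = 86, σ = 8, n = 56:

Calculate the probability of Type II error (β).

SE = σ/√n = 8/√56 = 1.0690
Critical values: μ₀ ± z_0.025×SE = 81 ± 1.960×1.0690
Acceptance region: (78.9048, 83.0952)
Under H₁ (μ = 86): z_high = (83.0952 - 86)/1.0690 = -2.7173, z_low = (78.9048 - 86)/1.0690 = -6.6372
β = P(not reject | H₁) = Φ(-2.7173) - Φ(-6.6372) ≈ 0.0033

Answer: β ≈ 0.0033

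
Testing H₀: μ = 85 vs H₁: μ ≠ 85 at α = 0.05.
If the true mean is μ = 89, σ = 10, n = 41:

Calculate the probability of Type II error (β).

Answer: β ≈ 0.2738

Derivation:
SE = σ/√n = 10/√41 = 1.5617
Critical values: μ₀ ± z_0.025×SE = 85 ± 1.960×1.5617
Acceptance region: (81.9391, 88.0609)
Under H₁ (μ = 89): z_high = (88.0609 - 89)/1.5617 = -0.6013, z_low = (81.9391 - 89)/1.5617 = -4.5213
β = P(not reject | H₁) = Φ(-0.6013) - Φ(-4.5213) ≈ 0.2738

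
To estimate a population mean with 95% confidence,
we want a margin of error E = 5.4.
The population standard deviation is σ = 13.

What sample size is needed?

z_0.025 = 1.960
n = (z×σ/E)² = (1.960×13/5.4)²
n = 22.2644
Round up: n = 23

Answer: n = 23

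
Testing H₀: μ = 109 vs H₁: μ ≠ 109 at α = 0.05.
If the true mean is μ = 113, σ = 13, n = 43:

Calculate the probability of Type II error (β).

Answer: β ≈ 0.4770

Derivation:
SE = σ/√n = 13/√43 = 1.9825
Critical values: μ₀ ± z_0.025×SE = 109 ± 1.960×1.9825
Acceptance region: (105.1143, 112.8857)
Under H₁ (μ = 113): z_high = (112.8857 - 113)/1.9825 = -0.0577, z_low = (105.1143 - 113)/1.9825 = -3.9777
β = P(not reject | H₁) = Φ(-0.0577) - Φ(-3.9777) ≈ 0.4770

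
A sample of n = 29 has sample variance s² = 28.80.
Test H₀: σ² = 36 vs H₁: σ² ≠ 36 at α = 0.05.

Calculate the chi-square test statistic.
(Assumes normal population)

Answer: χ² = 22.4000, fail to reject H₀

Derivation:
df = n - 1 = 28
χ² = (n-1)s²/σ₀² = 28×28.80/36 = 22.4000
Critical values: χ²_{0.975,28} = 15.308, χ²_{0.025,28} = 44.461
Rejection region: χ² < 15.308 or χ² > 44.461
Decision: fail to reject H₀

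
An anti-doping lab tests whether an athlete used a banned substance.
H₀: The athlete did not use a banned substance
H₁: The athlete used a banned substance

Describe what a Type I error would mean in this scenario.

Type I error (α): Rejecting H₀ when H₀ is true
Type II error (β): Failing to reject H₀ when H₁ is true

Answer: Falsely accusing a clean athlete of doping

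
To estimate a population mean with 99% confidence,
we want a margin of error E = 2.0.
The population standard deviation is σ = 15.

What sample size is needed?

Answer: n = 374

Derivation:
z_0.005 = 2.576
n = (z×σ/E)² = (2.576×15/2.0)²
n = 373.2624
Round up: n = 374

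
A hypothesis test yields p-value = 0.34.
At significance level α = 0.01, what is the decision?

Answer: fail to reject H₀

Derivation:
Compare p-value to α:
0.34 ≥ 0.01
Decision: fail to reject H₀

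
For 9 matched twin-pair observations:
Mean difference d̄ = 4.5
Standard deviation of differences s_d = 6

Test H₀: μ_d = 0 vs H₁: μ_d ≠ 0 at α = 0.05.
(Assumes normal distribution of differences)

df = n - 1 = 8
SE = s_d/√n = 6/√9 = 2.0000
t = d̄/SE = 4.5/2.0000 = 2.2500
Critical value: t_{0.025,8} = ±2.306
p-value ≈ 0.0546
Decision: fail to reject H₀

Answer: t = 2.2500, fail to reject H₀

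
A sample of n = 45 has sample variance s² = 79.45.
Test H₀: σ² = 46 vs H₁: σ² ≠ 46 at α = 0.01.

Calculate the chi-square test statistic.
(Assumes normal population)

df = n - 1 = 44
χ² = (n-1)s²/σ₀² = 44×79.45/46 = 75.9957
Critical values: χ²_{0.995,44} = 23.584, χ²_{0.005,44} = 71.893
Rejection region: χ² < 23.584 or χ² > 71.893
Decision: reject H₀

Answer: χ² = 75.9957, reject H₀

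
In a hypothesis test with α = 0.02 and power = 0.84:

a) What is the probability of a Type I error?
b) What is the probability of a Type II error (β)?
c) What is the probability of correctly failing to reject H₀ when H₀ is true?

a) Type I error probability = α = 0.02
b) Power = P(reject H₀ | H₁ true) = 1 - β = 0.84, so Type II error probability = β = 1 - Power = 0.16
c) P(fail to reject H₀ | H₀ true) = 1 - α = 0.98

Answer: a) 0.02, b) 0.16, c) 0.98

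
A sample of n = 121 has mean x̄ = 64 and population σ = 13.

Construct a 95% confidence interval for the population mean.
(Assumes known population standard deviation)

Confidence level: 95%, α = 0.05
z_0.025 = 1.960
SE = σ/√n = 13/√121 = 1.1818
Margin of error = 1.960 × 1.1818 = 2.3163
CI: x̄ ± margin = 64 ± 2.3163
CI: (61.6837, 66.3163)

Answer: (61.6837, 66.3163)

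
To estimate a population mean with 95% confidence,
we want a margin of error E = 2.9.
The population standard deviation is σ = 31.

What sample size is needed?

Answer: n = 439

Derivation:
z_0.025 = 1.960
n = (z×σ/E)² = (1.960×31/2.9)²
n = 438.9747
Round up: n = 439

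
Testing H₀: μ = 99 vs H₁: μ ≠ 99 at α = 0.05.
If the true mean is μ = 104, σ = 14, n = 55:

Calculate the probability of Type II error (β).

Answer: β ≈ 0.2455

Derivation:
SE = σ/√n = 14/√55 = 1.8878
Critical values: μ₀ ± z_0.025×SE = 99 ± 1.960×1.8878
Acceptance region: (95.2999, 102.7001)
Under H₁ (μ = 104): z_high = (102.7001 - 104)/1.8878 = -0.6886, z_low = (95.2999 - 104)/1.8878 = -4.6086
β = P(not reject | H₁) = Φ(-0.6886) - Φ(-4.6086) ≈ 0.2455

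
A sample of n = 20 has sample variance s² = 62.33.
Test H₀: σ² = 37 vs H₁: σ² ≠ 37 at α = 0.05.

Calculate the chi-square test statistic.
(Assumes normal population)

Answer: χ² = 32.0073, fail to reject H₀

Derivation:
df = n - 1 = 19
χ² = (n-1)s²/σ₀² = 19×62.33/37 = 32.0073
Critical values: χ²_{0.975,19} = 8.907, χ²_{0.025,19} = 32.852
Rejection region: χ² < 8.907 or χ² > 32.852
Decision: fail to reject H₀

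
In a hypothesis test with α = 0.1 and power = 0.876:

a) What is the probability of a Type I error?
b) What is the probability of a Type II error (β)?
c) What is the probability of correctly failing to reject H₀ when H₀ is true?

a) Type I error probability = α = 0.1
b) Power = P(reject H₀ | H₁ true) = 1 - β = 0.876, so Type II error probability = β = 1 - Power = 0.124
c) P(fail to reject H₀ | H₀ true) = 1 - α = 0.9

Answer: a) 0.1, b) 0.124, c) 0.9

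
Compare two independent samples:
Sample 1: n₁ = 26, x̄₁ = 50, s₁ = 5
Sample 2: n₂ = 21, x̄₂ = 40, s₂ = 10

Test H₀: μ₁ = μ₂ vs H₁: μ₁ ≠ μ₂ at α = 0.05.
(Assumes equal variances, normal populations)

Answer: t = 4.4627, reject H₀

Derivation:
Pooled variance: s²_p = [25×5² + 20×10²]/(45) = 58.3333
s_p = 7.6376
SE = s_p×√(1/n₁ + 1/n₂) = 7.6376×√(1/26 + 1/21) = 2.2408
t = (x̄₁ - x̄₂)/SE = (50 - 40)/2.2408 = 4.4627
df = 45, t-critical = ±2.014
Decision: reject H₀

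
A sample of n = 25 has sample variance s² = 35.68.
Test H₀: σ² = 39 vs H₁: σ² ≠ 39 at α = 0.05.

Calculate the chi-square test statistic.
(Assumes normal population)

df = n - 1 = 24
χ² = (n-1)s²/σ₀² = 24×35.68/39 = 21.9569
Critical values: χ²_{0.975,24} = 12.401, χ²_{0.025,24} = 39.364
Rejection region: χ² < 12.401 or χ² > 39.364
Decision: fail to reject H₀

Answer: χ² = 21.9569, fail to reject H₀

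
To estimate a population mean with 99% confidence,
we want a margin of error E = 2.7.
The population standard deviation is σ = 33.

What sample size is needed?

Answer: n = 992

Derivation:
z_0.005 = 2.576
n = (z×σ/E)² = (2.576×33/2.7)²
n = 991.2702
Round up: n = 992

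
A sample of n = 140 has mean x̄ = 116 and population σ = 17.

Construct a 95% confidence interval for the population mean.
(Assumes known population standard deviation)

Answer: (113.1839, 118.8161)

Derivation:
Confidence level: 95%, α = 0.05
z_0.025 = 1.960
SE = σ/√n = 17/√140 = 1.4368
Margin of error = 1.960 × 1.4368 = 2.8161
CI: x̄ ± margin = 116 ± 2.8161
CI: (113.1839, 118.8161)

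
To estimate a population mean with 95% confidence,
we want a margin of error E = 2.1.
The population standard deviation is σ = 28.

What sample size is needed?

z_0.025 = 1.960
n = (z×σ/E)² = (1.960×28/2.1)²
n = 682.9511
Round up: n = 683

Answer: n = 683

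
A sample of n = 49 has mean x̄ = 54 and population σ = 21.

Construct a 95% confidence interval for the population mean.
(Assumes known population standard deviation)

Answer: (48.1200, 59.8800)

Derivation:
Confidence level: 95%, α = 0.05
z_0.025 = 1.960
SE = σ/√n = 21/√49 = 3.0000
Margin of error = 1.960 × 3.0000 = 5.8800
CI: x̄ ± margin = 54 ± 5.8800
CI: (48.1200, 59.8800)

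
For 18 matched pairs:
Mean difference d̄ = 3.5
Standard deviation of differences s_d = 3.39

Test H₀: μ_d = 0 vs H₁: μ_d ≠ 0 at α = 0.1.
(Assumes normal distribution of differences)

df = n - 1 = 17
SE = s_d/√n = 3.39/√18 = 0.7990
t = d̄/SE = 3.5/0.7990 = 4.3805
Critical value: t_{0.05,17} = ±1.740
p-value ≈ 0.0004
Decision: reject H₀

Answer: t = 4.3805, reject H₀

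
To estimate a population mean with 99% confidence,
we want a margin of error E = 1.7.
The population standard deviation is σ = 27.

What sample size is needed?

Answer: n = 1674

Derivation:
z_0.005 = 2.576
n = (z×σ/E)² = (2.576×27/1.7)²
n = 1673.8688
Round up: n = 1674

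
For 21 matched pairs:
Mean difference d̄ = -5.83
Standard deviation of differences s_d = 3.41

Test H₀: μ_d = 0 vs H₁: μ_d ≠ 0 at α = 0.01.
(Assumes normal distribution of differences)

df = n - 1 = 20
SE = s_d/√n = 3.41/√21 = 0.7441
t = d̄/SE = -5.83/0.7441 = -7.8350
Critical value: t_{0.005,20} = ±2.845
p-value < 0.0001
Decision: reject H₀

Answer: t = -7.8350, reject H₀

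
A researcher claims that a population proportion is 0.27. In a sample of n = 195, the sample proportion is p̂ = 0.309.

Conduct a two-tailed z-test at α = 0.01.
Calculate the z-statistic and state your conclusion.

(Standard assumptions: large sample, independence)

Answer: z = 1.2267, fail to reject H₀

Derivation:
H₀: p = 0.27, H₁: p ≠ 0.27
Standard error: SE = √(p₀(1-p₀)/n) = √(0.27×0.73/195) = 0.031793
z-statistic: z = (p̂ - p₀)/SE = (0.309 - 0.27)/0.031793 = 1.2267
Critical value: z_0.005 = ±2.576
p-value = 0.2199
Decision: fail to reject H₀ at α = 0.01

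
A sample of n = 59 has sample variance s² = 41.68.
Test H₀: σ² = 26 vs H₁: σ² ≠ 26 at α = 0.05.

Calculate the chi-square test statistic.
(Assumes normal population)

Answer: χ² = 92.9785, reject H₀

Derivation:
df = n - 1 = 58
χ² = (n-1)s²/σ₀² = 58×41.68/26 = 92.9785
Critical values: χ²_{0.975,58} = 38.844, χ²_{0.025,58} = 80.936
Rejection region: χ² < 38.844 or χ² > 80.936
Decision: reject H₀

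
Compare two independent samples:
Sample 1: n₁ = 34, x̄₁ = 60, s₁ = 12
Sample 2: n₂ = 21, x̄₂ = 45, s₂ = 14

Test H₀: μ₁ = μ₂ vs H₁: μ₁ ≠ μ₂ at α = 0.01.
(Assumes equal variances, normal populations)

Answer: t = 4.2251, reject H₀

Derivation:
Pooled variance: s²_p = [33×12² + 20×14²]/(53) = 163.6226
s_p = 12.7915
SE = s_p×√(1/n₁ + 1/n₂) = 12.7915×√(1/34 + 1/21) = 3.5502
t = (x̄₁ - x̄₂)/SE = (60 - 45)/3.5502 = 4.2251
df = 53, t-critical = ±2.672
Decision: reject H₀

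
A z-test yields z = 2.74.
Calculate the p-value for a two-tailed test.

Answer: p-value ≈ 0.0061

Derivation:
For z = 2.74:
p = 2×P(Z > |2.74|) = 2×(1 - Φ(2.74)) = 0.0061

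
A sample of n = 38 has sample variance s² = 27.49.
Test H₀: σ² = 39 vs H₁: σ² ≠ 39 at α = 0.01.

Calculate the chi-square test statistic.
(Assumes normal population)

df = n - 1 = 37
χ² = (n-1)s²/σ₀² = 37×27.49/39 = 26.0803
Critical values: χ²_{0.995,37} = 18.586, χ²_{0.005,37} = 62.883
Rejection region: χ² < 18.586 or χ² > 62.883
Decision: fail to reject H₀

Answer: χ² = 26.0803, fail to reject H₀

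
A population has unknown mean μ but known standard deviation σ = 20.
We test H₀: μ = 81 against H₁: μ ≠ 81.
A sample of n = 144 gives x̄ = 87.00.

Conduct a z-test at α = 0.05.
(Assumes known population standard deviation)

Standard error: SE = σ/√n = 20/√144 = 1.6667
z-statistic: z = (x̄ - μ₀)/SE = (87.00 - 81)/1.6667 = 3.5999
Critical value: ±1.960
p-value = 0.0003
Decision: reject H₀

Answer: z = 3.5999, reject H₀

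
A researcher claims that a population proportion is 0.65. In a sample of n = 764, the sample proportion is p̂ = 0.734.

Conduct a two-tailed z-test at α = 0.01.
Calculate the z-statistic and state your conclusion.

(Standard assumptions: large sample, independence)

H₀: p = 0.65, H₁: p ≠ 0.65
Standard error: SE = √(p₀(1-p₀)/n) = √(0.65×0.35/764) = 0.017256
z-statistic: z = (p̂ - p₀)/SE = (0.734 - 0.65)/0.017256 = 4.8679
Critical value: z_0.005 = ±2.576
p-value < 0.0001
Decision: reject H₀ at α = 0.01

Answer: z = 4.8679, reject H₀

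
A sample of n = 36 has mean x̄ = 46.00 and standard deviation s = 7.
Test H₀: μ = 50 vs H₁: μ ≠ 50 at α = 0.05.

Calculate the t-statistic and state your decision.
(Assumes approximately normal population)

Answer: t = -3.4285, reject H₀

Derivation:
df = n - 1 = 35
SE = s/√n = 7/√36 = 1.1667
t = (x̄ - μ₀)/SE = (46.00 - 50)/1.1667 = -3.4285
Critical value: t_{0.025,35} = ±2.030
p-value ≈ 0.0016
Decision: reject H₀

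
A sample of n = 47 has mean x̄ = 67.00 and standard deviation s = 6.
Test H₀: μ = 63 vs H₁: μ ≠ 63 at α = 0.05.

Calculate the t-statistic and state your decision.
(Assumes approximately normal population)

Answer: t = 4.5704, reject H₀

Derivation:
df = n - 1 = 46
SE = s/√n = 6/√47 = 0.8752
t = (x̄ - μ₀)/SE = (67.00 - 63)/0.8752 = 4.5704
Critical value: t_{0.025,46} = ±2.013
p-value < 0.0001
Decision: reject H₀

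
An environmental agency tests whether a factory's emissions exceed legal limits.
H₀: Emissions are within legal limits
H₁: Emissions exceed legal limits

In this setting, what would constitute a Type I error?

Answer: Citing a compliant factory for excess emissions

Derivation:
Type I error: rejecting H₀ when it is actually true (false positive).
Type II error: failing to reject H₀ when H₁ is actually true (false negative).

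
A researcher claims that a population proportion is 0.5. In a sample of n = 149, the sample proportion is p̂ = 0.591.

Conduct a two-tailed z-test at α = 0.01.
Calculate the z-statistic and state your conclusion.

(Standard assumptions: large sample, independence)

Answer: z = 2.2216, fail to reject H₀

Derivation:
H₀: p = 0.5, H₁: p ≠ 0.5
Standard error: SE = √(p₀(1-p₀)/n) = √(0.5×0.5/149) = 0.040962
z-statistic: z = (p̂ - p₀)/SE = (0.591 - 0.5)/0.040962 = 2.2216
Critical value: z_0.005 = ±2.576
p-value = 0.0263
Decision: fail to reject H₀ at α = 0.01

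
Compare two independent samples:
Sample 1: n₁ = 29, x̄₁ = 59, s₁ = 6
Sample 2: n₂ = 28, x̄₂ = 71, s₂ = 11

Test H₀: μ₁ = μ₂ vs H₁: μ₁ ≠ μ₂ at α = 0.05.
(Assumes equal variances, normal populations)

Answer: t = -5.1372, reject H₀

Derivation:
Pooled variance: s²_p = [28×6² + 27×11²]/(55) = 77.7273
s_p = 8.8163
SE = s_p×√(1/n₁ + 1/n₂) = 8.8163×√(1/29 + 1/28) = 2.3359
t = (x̄₁ - x̄₂)/SE = (59 - 71)/2.3359 = -5.1372
df = 55, t-critical = ±2.004
Decision: reject H₀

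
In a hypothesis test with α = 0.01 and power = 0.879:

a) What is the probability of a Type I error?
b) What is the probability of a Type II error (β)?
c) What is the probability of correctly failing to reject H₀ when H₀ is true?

Answer: a) 0.01, b) 0.121, c) 0.99

Derivation:
a) Type I error probability = α = 0.01
b) Power = P(reject H₀ | H₁ true) = 1 - β = 0.879, so Type II error probability = β = 1 - Power = 0.121
c) P(fail to reject H₀ | H₀ true) = 1 - α = 0.99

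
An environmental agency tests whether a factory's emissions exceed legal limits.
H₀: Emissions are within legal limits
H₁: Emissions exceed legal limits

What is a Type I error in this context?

Answer: Citing a compliant factory for excess emissions

Derivation:
Type I error (α): Rejecting H₀ when H₀ is true
Type II error (β): Failing to reject H₀ when H₁ is true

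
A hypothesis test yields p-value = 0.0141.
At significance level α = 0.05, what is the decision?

Compare p-value to α:
0.0141 < 0.05
Decision: reject H₀

Answer: reject H₀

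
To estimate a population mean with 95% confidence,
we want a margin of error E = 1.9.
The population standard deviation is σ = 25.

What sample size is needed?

Answer: n = 666

Derivation:
z_0.025 = 1.960
n = (z×σ/E)² = (1.960×25/1.9)²
n = 665.0970
Round up: n = 666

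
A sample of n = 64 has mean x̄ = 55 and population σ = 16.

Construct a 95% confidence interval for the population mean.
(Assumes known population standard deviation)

Answer: (51.0800, 58.9200)

Derivation:
Confidence level: 95%, α = 0.05
z_0.025 = 1.960
SE = σ/√n = 16/√64 = 2.0000
Margin of error = 1.960 × 2.0000 = 3.9200
CI: x̄ ± margin = 55 ± 3.9200
CI: (51.0800, 58.9200)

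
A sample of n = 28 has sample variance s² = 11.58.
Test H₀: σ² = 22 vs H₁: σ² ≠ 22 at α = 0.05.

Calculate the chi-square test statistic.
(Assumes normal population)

Answer: χ² = 14.2118, reject H₀

Derivation:
df = n - 1 = 27
χ² = (n-1)s²/σ₀² = 27×11.58/22 = 14.2118
Critical values: χ²_{0.975,27} = 14.573, χ²_{0.025,27} = 43.195
Rejection region: χ² < 14.573 or χ² > 43.195
Decision: reject H₀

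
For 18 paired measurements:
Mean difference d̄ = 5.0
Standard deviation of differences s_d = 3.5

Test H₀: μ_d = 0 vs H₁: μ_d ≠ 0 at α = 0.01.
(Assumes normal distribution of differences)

Answer: t = 6.0606, reject H₀

Derivation:
df = n - 1 = 17
SE = s_d/√n = 3.5/√18 = 0.8250
t = d̄/SE = 5.0/0.8250 = 6.0606
Critical value: t_{0.005,17} = ±2.898
p-value < 0.0001
Decision: reject H₀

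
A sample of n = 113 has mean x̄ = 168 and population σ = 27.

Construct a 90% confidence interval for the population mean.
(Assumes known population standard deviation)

Confidence level: 90%, α = 0.1
z_0.05 = 1.645
SE = σ/√n = 27/√113 = 2.5399
Margin of error = 1.645 × 2.5399 = 4.1781
CI: x̄ ± margin = 168 ± 4.1781
CI: (163.8219, 172.1781)

Answer: (163.8219, 172.1781)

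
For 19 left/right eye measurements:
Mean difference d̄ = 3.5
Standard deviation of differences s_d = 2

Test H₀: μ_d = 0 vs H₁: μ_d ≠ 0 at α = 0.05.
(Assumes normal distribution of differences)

Answer: t = 7.6286, reject H₀

Derivation:
df = n - 1 = 18
SE = s_d/√n = 2/√19 = 0.4588
t = d̄/SE = 3.5/0.4588 = 7.6286
Critical value: t_{0.025,18} = ±2.101
p-value < 0.0001
Decision: reject H₀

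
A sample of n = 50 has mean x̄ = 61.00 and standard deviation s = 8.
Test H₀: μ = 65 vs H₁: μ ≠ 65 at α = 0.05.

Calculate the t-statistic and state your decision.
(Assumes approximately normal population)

Answer: t = -3.5354, reject H₀

Derivation:
df = n - 1 = 49
SE = s/√n = 8/√50 = 1.1314
t = (x̄ - μ₀)/SE = (61.00 - 65)/1.1314 = -3.5354
Critical value: t_{0.025,49} = ±2.010
p-value ≈ 0.0009
Decision: reject H₀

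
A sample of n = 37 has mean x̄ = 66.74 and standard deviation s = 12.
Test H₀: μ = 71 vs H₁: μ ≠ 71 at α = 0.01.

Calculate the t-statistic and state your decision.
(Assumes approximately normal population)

df = n - 1 = 36
SE = s/√n = 12/√37 = 1.9728
t = (x̄ - μ₀)/SE = (66.74 - 71)/1.9728 = -2.1594
Critical value: t_{0.005,36} = ±2.719
p-value ≈ 0.0376
Decision: fail to reject H₀

Answer: t = -2.1594, fail to reject H₀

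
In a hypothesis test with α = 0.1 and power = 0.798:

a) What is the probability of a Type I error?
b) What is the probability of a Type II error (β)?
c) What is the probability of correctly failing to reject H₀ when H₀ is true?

Answer: a) 0.1, b) 0.202, c) 0.9

Derivation:
a) Type I error probability = α = 0.1
b) Power = P(reject H₀ | H₁ true) = 1 - β = 0.798, so Type II error probability = β = 1 - Power = 0.202
c) P(fail to reject H₀ | H₀ true) = 1 - α = 0.9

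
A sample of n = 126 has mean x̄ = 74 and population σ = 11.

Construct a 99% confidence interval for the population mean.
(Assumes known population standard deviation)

Answer: (71.4755, 76.5245)

Derivation:
Confidence level: 99%, α = 0.01
z_0.005 = 2.576
SE = σ/√n = 11/√126 = 0.9800
Margin of error = 2.576 × 0.9800 = 2.5245
CI: x̄ ± margin = 74 ± 2.5245
CI: (71.4755, 76.5245)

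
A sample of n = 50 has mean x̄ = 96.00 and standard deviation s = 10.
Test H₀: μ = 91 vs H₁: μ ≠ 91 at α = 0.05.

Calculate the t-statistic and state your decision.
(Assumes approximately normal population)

df = n - 1 = 49
SE = s/√n = 10/√50 = 1.4142
t = (x̄ - μ₀)/SE = (96.00 - 91)/1.4142 = 3.5356
Critical value: t_{0.025,49} = ±2.010
p-value ≈ 0.0009
Decision: reject H₀

Answer: t = 3.5356, reject H₀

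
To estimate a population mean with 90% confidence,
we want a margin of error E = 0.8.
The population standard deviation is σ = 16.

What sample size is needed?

Answer: n = 1083

Derivation:
z_0.05 = 1.645
n = (z×σ/E)² = (1.645×16/0.8)²
n = 1082.4100
Round up: n = 1083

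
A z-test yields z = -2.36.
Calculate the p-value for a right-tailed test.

Answer: p-value ≈ 0.9909

Derivation:
For z = -2.36:
p = P(Z > -2.36) = 1 - Φ(-2.36) = 0.9909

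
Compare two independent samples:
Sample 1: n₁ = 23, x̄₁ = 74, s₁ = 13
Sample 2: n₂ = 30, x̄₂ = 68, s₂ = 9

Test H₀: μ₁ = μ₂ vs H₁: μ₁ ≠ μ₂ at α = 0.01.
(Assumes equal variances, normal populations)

Answer: t = 1.9849, fail to reject H₀

Derivation:
Pooled variance: s²_p = [22×13² + 29×9²]/(51) = 118.9608
s_p = 10.9069
SE = s_p×√(1/n₁ + 1/n₂) = 10.9069×√(1/23 + 1/30) = 3.0228
t = (x̄₁ - x̄₂)/SE = (74 - 68)/3.0228 = 1.9849
df = 51, t-critical = ±2.676
Decision: fail to reject H₀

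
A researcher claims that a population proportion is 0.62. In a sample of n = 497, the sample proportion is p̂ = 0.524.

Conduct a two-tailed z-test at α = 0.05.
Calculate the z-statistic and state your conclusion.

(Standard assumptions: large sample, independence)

Answer: z = -4.4091, reject H₀

Derivation:
H₀: p = 0.62, H₁: p ≠ 0.62
Standard error: SE = √(p₀(1-p₀)/n) = √(0.62×0.38/497) = 0.021773
z-statistic: z = (p̂ - p₀)/SE = (0.524 - 0.62)/0.021773 = -4.4091
Critical value: z_0.025 = ±1.960
p-value < 0.0001
Decision: reject H₀ at α = 0.05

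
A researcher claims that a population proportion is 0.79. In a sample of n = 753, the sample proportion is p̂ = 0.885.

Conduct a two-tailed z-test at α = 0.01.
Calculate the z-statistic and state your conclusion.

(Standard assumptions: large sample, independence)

Answer: z = 6.4003, reject H₀

Derivation:
H₀: p = 0.79, H₁: p ≠ 0.79
Standard error: SE = √(p₀(1-p₀)/n) = √(0.79×0.21/753) = 0.014843
z-statistic: z = (p̂ - p₀)/SE = (0.885 - 0.79)/0.014843 = 6.4003
Critical value: z_0.005 = ±2.576
p-value < 0.0001
Decision: reject H₀ at α = 0.01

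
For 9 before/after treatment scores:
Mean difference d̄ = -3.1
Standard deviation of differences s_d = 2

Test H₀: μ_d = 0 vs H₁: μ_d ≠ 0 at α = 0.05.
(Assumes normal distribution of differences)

df = n - 1 = 8
SE = s_d/√n = 2/√9 = 0.6667
t = d̄/SE = -3.1/0.6667 = -4.6498
Critical value: t_{0.025,8} = ±2.306
p-value ≈ 0.0016
Decision: reject H₀

Answer: t = -4.6498, reject H₀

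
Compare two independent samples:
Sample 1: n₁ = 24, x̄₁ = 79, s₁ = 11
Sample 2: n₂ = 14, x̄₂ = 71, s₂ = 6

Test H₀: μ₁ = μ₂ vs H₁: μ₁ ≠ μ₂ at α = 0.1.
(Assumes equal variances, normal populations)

Answer: t = 2.5033, reject H₀

Derivation:
Pooled variance: s²_p = [23×11² + 13×6²]/(36) = 90.3056
s_p = 9.5029
SE = s_p×√(1/n₁ + 1/n₂) = 9.5029×√(1/24 + 1/14) = 3.1958
t = (x̄₁ - x̄₂)/SE = (79 - 71)/3.1958 = 2.5033
df = 36, t-critical = ±1.688
Decision: reject H₀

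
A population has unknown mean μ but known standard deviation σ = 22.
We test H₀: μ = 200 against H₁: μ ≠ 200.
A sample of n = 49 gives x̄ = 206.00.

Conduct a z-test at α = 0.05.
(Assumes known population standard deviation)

Standard error: SE = σ/√n = 22/√49 = 3.1429
z-statistic: z = (x̄ - μ₀)/SE = (206.00 - 200)/3.1429 = 1.9091
Critical value: ±1.960
p-value = 0.0562
Decision: fail to reject H₀

Answer: z = 1.9091, fail to reject H₀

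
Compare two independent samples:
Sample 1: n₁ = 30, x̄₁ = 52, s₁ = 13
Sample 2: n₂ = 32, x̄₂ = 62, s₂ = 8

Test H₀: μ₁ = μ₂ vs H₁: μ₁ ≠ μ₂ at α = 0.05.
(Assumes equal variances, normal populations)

Answer: t = -3.6734, reject H₀

Derivation:
Pooled variance: s²_p = [29×13² + 31×8²]/(60) = 114.7500
s_p = 10.7121
SE = s_p×√(1/n₁ + 1/n₂) = 10.7121×√(1/30 + 1/32) = 2.7223
t = (x̄₁ - x̄₂)/SE = (52 - 62)/2.7223 = -3.6734
df = 60, t-critical = ±2.000
Decision: reject H₀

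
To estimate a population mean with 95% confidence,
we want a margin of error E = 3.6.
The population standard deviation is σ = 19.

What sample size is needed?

z_0.025 = 1.960
n = (z×σ/E)² = (1.960×19/3.6)²
n = 107.0075
Round up: n = 108

Answer: n = 108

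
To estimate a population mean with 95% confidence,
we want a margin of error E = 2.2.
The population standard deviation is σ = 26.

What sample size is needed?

Answer: n = 537

Derivation:
z_0.025 = 1.960
n = (z×σ/E)² = (1.960×26/2.2)²
n = 536.5540
Round up: n = 537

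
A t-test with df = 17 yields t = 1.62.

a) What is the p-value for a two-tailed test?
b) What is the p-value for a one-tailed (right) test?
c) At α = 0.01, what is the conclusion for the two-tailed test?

Using t-distribution with df = 17:
a) Two-tailed: p = 2×P(T > 1.62) = 0.1236
b) One-tailed: p = P(T > 1.62) = 0.0618
c) 0.1236 ≥ 0.01, fail to reject H₀

Answer: a) 0.1236, b) 0.0618, c) fail to reject H₀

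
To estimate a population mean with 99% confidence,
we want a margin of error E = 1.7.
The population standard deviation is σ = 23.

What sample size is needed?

Answer: n = 1215

Derivation:
z_0.005 = 2.576
n = (z×σ/E)² = (2.576×23/1.7)²
n = 1214.6455
Round up: n = 1215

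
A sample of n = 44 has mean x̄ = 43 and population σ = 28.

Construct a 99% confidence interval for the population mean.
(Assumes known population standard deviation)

Answer: (32.1262, 53.8738)

Derivation:
Confidence level: 99%, α = 0.01
z_0.005 = 2.576
SE = σ/√n = 28/√44 = 4.2212
Margin of error = 2.576 × 4.2212 = 10.8738
CI: x̄ ± margin = 43 ± 10.8738
CI: (32.1262, 53.8738)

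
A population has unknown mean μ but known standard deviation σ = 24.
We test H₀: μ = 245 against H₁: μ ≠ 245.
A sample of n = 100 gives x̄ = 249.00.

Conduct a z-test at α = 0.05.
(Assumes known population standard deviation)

Standard error: SE = σ/√n = 24/√100 = 2.4000
z-statistic: z = (x̄ - μ₀)/SE = (249.00 - 245)/2.4000 = 1.6667
Critical value: ±1.960
p-value = 0.0956
Decision: fail to reject H₀

Answer: z = 1.6667, fail to reject H₀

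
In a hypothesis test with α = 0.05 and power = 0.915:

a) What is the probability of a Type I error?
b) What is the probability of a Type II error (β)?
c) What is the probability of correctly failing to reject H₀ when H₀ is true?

Answer: a) 0.05, b) 0.085, c) 0.95

Derivation:
a) Type I error probability = α = 0.05
b) Power = P(reject H₀ | H₁ true) = 1 - β = 0.915, so Type II error probability = β = 1 - Power = 0.085
c) P(fail to reject H₀ | H₀ true) = 1 - α = 0.95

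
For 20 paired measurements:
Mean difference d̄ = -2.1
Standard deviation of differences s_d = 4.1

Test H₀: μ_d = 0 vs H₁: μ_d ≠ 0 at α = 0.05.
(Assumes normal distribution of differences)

Answer: t = -2.2906, reject H₀

Derivation:
df = n - 1 = 19
SE = s_d/√n = 4.1/√20 = 0.9168
t = d̄/SE = -2.1/0.9168 = -2.2906
Critical value: t_{0.025,19} = ±2.093
p-value ≈ 0.0336
Decision: reject H₀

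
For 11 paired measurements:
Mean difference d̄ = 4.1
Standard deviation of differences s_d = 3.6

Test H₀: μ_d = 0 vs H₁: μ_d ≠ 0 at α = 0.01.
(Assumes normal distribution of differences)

df = n - 1 = 10
SE = s_d/√n = 3.6/√11 = 1.0854
t = d̄/SE = 4.1/1.0854 = 3.7774
Critical value: t_{0.005,10} = ±3.169
p-value ≈ 0.0036
Decision: reject H₀

Answer: t = 3.7774, reject H₀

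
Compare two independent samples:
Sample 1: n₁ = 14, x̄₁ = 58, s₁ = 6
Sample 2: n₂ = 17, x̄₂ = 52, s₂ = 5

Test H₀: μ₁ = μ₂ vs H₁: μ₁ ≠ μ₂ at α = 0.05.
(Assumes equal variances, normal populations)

Answer: t = 3.0387, reject H₀

Derivation:
Pooled variance: s²_p = [13×6² + 16×5²]/(29) = 29.9310
s_p = 5.4709
SE = s_p×√(1/n₁ + 1/n₂) = 5.4709×√(1/14 + 1/17) = 1.9745
t = (x̄₁ - x̄₂)/SE = (58 - 52)/1.9745 = 3.0387
df = 29, t-critical = ±2.045
Decision: reject H₀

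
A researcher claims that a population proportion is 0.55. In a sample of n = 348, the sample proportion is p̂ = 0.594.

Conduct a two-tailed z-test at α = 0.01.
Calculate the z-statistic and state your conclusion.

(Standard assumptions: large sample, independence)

H₀: p = 0.55, H₁: p ≠ 0.55
Standard error: SE = √(p₀(1-p₀)/n) = √(0.55×0.45/348) = 0.026668
z-statistic: z = (p̂ - p₀)/SE = (0.594 - 0.55)/0.026668 = 1.6499
Critical value: z_0.005 = ±2.576
p-value = 0.0990
Decision: fail to reject H₀ at α = 0.01

Answer: z = 1.6499, fail to reject H₀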